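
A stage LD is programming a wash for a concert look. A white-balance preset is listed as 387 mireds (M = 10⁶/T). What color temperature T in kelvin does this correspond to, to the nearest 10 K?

T = 10⁶ / 387 = 2583.98 K → 2580 K.

2580 K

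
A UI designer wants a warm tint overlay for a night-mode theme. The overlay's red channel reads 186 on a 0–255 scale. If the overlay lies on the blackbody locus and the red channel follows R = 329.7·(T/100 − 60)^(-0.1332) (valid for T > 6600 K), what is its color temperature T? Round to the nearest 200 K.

(t − 60)^(-0.1332) = 186/329.7 = 0.56415.
t − 60 = 0.56415^(1/-0.1332) = 0.56415^(-7.508) = 73.521, so t = 133.521.
T = 100·t = 13352 K → 13400 K to the nearest 200 K.

13400 K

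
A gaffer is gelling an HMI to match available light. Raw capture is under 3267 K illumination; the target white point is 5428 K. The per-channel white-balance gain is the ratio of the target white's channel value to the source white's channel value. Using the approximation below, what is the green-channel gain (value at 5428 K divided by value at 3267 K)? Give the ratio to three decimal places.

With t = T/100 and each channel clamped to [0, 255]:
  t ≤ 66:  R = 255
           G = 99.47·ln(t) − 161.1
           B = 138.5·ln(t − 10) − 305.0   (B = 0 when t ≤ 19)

At 3267 K (t = 32.67):
  G = 99.47·ln 32.67 − 161.1 = 99.47·3.4865 − 161.1 = 185.698.
At 5428 K (t = 54.28):
  G = 99.47·ln 54.28 − 161.1 = 99.47·3.9942 − 161.1 = 236.199.
Gain = 236.199 / 185.698 = 1.2720 → 1.272.

1.272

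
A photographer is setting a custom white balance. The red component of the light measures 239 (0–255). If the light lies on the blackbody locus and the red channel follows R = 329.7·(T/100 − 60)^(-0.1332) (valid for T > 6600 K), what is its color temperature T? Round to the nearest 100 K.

(t − 60)^(-0.1332) = 239/329.7 = 0.72490.
t − 60 = 0.72490^(1/-0.1332) = 0.72490^(-7.508) = 11.193, so t = 71.193.
T = 100·t = 7119 K → 7100 K to the nearest 100 K.

7100 K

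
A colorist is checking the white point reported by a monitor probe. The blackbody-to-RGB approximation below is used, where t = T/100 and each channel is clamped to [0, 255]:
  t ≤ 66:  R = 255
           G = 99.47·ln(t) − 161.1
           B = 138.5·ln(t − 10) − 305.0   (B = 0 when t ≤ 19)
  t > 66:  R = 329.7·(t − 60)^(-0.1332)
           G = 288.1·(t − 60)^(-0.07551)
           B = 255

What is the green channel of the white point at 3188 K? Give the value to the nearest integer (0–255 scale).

183

t = 3188/100 = 31.88; the t ≤ 66 branch applies.
G = 99.47·ln 31.88 − 161.1 = 99.47·3.4620 − 161.1 = 183.263.
Rounded: 183.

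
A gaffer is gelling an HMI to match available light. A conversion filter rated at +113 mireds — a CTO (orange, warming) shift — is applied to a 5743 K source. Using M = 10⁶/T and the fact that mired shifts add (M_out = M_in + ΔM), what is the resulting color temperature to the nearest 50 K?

M_in = 10⁶/5743 = 174.13 mireds.
M_out = 174.13 + (+113) = 287.13 mireds.
T_out = 10⁶/287.13 = 3482.8 K → 3500 K.

3500 K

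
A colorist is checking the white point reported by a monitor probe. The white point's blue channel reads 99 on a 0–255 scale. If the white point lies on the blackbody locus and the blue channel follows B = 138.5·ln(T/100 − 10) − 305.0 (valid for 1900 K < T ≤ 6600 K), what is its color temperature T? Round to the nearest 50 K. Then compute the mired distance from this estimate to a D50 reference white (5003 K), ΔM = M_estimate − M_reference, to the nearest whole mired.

+151 mireds

ln(t − 10) = (99 + 305.0) / 138.5 = 2.9170.
t − 10 = e^2.9170 = 18.485, so t = 28.485.
T = 100·t = 2849 K → 2850 K to the nearest 50 K.
M_estimate = 10⁶/2850 = 350.88; M_reference = 10⁶/5003 = 199.88.
ΔM = 350.88 − 199.88 = 151.00 → +151 mireds.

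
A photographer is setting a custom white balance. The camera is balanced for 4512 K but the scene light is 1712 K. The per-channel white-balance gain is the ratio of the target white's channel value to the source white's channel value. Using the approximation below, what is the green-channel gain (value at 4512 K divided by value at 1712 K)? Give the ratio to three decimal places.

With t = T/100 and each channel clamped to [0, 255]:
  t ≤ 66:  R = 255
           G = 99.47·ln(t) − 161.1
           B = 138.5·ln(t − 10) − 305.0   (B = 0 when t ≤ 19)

1.794

At 1712 K (t = 17.12):
  G = 99.47·ln 17.12 − 161.1 = 99.47·2.8402 − 161.1 = 121.419.
At 4512 K (t = 45.12):
  G = 99.47·ln 45.12 − 161.1 = 99.47·3.8093 − 161.1 = 217.814.
Gain = 217.814 / 121.419 = 1.7939 → 1.794.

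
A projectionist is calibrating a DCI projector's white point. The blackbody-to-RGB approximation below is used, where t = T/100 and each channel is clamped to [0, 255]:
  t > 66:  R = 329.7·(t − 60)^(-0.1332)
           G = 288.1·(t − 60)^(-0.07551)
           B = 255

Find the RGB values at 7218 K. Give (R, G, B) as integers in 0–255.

t = 7218/100 = 72.18; the t > 66 branch applies.
R = 329.7·(72.18 − 60)^(-0.1332) = 329.7·12.18^(-0.1332) = 329.7·0.71679 = 236.326.
G = 288.1·(72.18 − 60)^(-0.07551) = 288.1·12.18^(-0.07551) = 288.1·0.82799 = 238.543.
B = 255 by definition for t > 66.
Rounded: (236, 239, 255).

(236, 239, 255)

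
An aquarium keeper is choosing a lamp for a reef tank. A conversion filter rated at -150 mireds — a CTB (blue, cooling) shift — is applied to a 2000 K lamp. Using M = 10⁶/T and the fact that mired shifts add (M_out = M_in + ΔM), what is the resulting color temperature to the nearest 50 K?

M_in = 10⁶/2000 = 500.00 mireds.
M_out = 500.00 + (-150) = 350.00 mireds.
T_out = 10⁶/350.00 = 2857.1 K → 2850 K.

2850 K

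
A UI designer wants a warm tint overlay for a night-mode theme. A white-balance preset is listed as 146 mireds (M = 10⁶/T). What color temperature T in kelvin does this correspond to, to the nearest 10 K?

T = 10⁶ / 146 = 6849.32 K → 6850 K.

6850 K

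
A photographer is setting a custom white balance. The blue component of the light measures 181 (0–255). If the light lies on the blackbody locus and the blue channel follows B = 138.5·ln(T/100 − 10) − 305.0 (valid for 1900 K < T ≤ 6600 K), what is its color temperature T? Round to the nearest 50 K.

4350 K

ln(t − 10) = (181 + 305.0) / 138.5 = 3.5090.
t − 10 = e^3.5090 = 33.416, so t = 43.416.
T = 100·t = 4342 K → 4350 K to the nearest 50 K.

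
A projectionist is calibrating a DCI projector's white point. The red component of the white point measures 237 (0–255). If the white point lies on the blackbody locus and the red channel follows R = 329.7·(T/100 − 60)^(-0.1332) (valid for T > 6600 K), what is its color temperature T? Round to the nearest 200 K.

(t − 60)^(-0.1332) = 237/329.7 = 0.71884.
t − 60 = 0.71884^(1/-0.1332) = 0.71884^(-7.508) = 11.922, so t = 71.922.
T = 100·t = 7192 K → 7200 K to the nearest 200 K.

7200 K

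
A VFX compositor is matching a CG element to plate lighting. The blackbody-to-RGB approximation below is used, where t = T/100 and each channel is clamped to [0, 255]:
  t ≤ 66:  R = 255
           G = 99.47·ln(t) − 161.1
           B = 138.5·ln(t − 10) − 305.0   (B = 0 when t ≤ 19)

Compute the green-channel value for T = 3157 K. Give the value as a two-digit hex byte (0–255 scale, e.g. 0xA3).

0xB6

t = 3157/100 = 31.57; the t ≤ 66 branch applies.
G = 99.47·ln 31.57 − 161.1 = 99.47·3.4522 − 161.1 = 182.291.
Rounded: 182; in hex, 0xB6.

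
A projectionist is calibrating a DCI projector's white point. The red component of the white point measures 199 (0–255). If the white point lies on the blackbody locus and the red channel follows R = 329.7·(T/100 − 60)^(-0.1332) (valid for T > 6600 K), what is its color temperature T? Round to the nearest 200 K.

(t − 60)^(-0.1332) = 199/329.7 = 0.60358.
t − 60 = 0.60358^(1/-0.1332) = 0.60358^(-7.508) = 44.273, so t = 104.273.
T = 100·t = 10427 K → 10400 K to the nearest 200 K.

10400 K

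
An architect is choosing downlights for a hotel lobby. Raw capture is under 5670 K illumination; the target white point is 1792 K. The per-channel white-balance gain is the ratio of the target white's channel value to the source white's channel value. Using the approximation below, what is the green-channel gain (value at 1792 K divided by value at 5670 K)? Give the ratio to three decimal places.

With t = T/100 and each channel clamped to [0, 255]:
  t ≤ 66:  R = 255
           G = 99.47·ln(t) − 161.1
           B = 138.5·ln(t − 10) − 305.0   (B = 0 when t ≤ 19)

0.524

At 5670 K (t = 56.7):
  G = 99.47·ln 56.7 − 161.1 = 99.47·4.0378 − 161.1 = 240.537.
At 1792 K (t = 17.92):
  G = 99.47·ln 17.92 − 161.1 = 99.47·2.8859 − 161.1 = 125.962.
Gain = 125.962 / 240.537 = 0.5237 → 0.524.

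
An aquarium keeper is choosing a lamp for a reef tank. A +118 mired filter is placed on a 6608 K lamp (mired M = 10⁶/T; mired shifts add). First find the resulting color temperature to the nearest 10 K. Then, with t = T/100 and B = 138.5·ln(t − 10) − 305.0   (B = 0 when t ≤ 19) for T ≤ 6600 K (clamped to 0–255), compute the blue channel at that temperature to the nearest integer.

M_in = 10⁶/6608 = 151.33; M_out = 151.33 + (+118) = 269.33.
T_out = 10⁶/269.33 = 3712.9 K → 3710 K; t = 37.1.
B = 138.5·ln(37.1 − 10) − 305.0 = 138.5·ln 27.1 − 305.0 = 138.5·3.2995 − 305.0 = 151.985.
Rounded: 152.

152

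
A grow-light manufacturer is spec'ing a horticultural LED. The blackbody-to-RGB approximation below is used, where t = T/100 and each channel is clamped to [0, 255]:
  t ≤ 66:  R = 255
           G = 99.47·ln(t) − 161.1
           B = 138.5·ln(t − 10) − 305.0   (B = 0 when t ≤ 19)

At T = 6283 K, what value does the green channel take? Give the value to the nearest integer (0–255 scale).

251

t = 6283/100 = 62.83; the t ≤ 66 branch applies.
G = 99.47·ln 62.83 − 161.1 = 99.47·4.1404 − 161.1 = 250.749.
Rounded: 251.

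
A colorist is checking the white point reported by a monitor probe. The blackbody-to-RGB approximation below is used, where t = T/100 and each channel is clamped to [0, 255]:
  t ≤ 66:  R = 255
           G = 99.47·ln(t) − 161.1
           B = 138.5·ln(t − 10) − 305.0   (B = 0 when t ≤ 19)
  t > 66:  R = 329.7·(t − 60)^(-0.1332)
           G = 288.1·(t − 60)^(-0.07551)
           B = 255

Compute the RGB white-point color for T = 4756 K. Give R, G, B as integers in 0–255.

R=255, G=223, B=197

t = 4756/100 = 47.56; the t ≤ 66 branch applies.
R = 255 by definition for t ≤ 66.
G = 99.47·ln 47.56 − 161.1 = 99.47·3.8620 − 161.1 = 223.052.
B = 138.5·ln(47.56 − 10) − 305.0 = 138.5·ln 37.56 − 305.0 = 138.5·3.6259 − 305.0 = 197.193.
Rounded: (255, 223, 197).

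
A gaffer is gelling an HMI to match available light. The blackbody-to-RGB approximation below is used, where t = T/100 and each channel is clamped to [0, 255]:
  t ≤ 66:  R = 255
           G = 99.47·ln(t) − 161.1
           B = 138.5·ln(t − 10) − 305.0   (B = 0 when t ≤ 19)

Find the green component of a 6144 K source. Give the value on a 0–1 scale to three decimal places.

0.975

t = 6144/100 = 61.44; the t ≤ 66 branch applies.
G = 99.47·ln 61.44 − 161.1 = 99.47·4.1181 − 161.1 = 248.524.
On a 0–1 scale: 248.524/255 = 0.9746 → 0.975.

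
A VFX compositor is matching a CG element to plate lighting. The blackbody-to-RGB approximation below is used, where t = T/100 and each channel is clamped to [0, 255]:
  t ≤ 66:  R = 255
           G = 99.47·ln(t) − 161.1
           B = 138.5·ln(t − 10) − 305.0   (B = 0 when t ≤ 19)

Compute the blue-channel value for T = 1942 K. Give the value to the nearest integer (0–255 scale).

t = 1942/100 = 19.42; the t ≤ 66 branch applies.
B = 138.5·ln(19.42 − 10) − 305.0 = 138.5·ln 9.42 − 305.0 = 138.5·2.2428 − 305.0 = 5.633.
Rounded: 6.

6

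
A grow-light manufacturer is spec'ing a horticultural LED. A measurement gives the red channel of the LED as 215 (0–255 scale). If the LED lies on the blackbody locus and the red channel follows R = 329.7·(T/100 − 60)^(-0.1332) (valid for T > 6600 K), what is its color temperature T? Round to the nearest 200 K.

8400 K

(t − 60)^(-0.1332) = 215/329.7 = 0.65211.
t − 60 = 0.65211^(1/-0.1332) = 0.65211^(-7.508) = 24.774, so t = 84.774.
T = 100·t = 8477 K → 8400 K to the nearest 200 K.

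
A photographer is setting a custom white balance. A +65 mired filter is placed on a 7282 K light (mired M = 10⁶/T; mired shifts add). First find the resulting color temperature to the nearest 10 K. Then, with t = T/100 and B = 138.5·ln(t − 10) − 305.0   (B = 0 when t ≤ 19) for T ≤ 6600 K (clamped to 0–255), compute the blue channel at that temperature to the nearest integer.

M_in = 10⁶/7282 = 137.32; M_out = 137.32 + (+65) = 202.32.
T_out = 10⁶/202.32 = 4942.5 K → 4940 K; t = 49.4.
B = 138.5·ln(49.4 − 10) − 305.0 = 138.5·ln 39.4 − 305.0 = 138.5·3.6738 − 305.0 = 203.817.
Rounded: 204.

204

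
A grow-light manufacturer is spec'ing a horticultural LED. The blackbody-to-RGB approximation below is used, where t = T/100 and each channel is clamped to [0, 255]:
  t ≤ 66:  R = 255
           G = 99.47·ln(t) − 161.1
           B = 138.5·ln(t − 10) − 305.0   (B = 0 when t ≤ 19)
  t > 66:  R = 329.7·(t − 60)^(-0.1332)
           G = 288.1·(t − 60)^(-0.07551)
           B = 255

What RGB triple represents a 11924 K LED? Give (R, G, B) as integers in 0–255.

t = 11924/100 = 119.24; the t > 66 branch applies.
R = 329.7·(119.24 − 60)^(-0.1332) = 329.7·59.24^(-0.1332) = 329.7·0.58061 = 191.429.
G = 288.1·(119.24 − 60)^(-0.07551) = 288.1·59.24^(-0.07551) = 288.1·0.73477 = 211.686.
B = 255 by definition for t > 66.
Rounded: (191, 212, 255).

(191, 212, 255)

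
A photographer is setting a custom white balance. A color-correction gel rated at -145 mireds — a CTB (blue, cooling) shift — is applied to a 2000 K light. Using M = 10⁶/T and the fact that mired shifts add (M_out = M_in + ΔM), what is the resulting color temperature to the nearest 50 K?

M_in = 10⁶/2000 = 500.00 mireds.
M_out = 500.00 + (-145) = 355.00 mireds.
T_out = 10⁶/355.00 = 2816.9 K → 2800 K.

2800 K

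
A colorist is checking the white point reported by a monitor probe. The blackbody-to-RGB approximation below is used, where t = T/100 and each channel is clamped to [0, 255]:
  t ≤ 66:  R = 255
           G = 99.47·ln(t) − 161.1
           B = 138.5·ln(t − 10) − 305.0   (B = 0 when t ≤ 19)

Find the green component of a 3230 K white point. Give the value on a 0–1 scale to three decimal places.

t = 3230/100 = 32.3; the t ≤ 66 branch applies.
G = 99.47·ln 32.3 − 161.1 = 99.47·3.4751 − 161.1 = 184.565.
On a 0–1 scale: 184.565/255 = 0.7238 → 0.724.

0.724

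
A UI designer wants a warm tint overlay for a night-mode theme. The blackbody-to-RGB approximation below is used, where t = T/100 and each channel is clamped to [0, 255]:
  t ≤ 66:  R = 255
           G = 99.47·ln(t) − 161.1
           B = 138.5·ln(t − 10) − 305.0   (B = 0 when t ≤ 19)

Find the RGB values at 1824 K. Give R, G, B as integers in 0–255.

R=255, G=128, B=0

t = 1824/100 = 18.24; the t ≤ 66 branch applies.
R = 255 by definition for t ≤ 66.
G = 99.47·ln 18.24 − 161.1 = 99.47·2.9036 − 161.1 = 127.723.
t = 18.24 ≤ 19, so B = 0.
Rounded: (255, 128, 0).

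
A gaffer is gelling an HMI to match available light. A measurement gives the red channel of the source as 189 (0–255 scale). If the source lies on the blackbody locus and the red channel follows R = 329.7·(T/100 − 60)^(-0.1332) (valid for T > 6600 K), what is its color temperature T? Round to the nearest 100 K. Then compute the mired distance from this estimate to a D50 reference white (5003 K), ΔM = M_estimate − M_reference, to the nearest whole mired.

-120 mireds

(t − 60)^(-0.1332) = 189/329.7 = 0.57325.
t − 60 = 0.57325^(1/-0.1332) = 0.57325^(-7.508) = 65.199, so t = 125.199.
T = 100·t = 12520 K → 12500 K to the nearest 100 K.
M_estimate = 10⁶/12500 = 80.00; M_reference = 10⁶/5003 = 199.88.
ΔM = 80.00 − 199.88 = -119.88 → -120 mireds.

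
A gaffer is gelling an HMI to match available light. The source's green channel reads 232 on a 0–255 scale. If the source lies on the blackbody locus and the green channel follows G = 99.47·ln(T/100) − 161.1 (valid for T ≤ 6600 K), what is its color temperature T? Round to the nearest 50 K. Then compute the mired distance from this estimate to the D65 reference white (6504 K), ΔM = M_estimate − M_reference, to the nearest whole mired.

ln t = (232 + 161.1) / 99.47 = 3.9519.
t = e^3.9519 = 52.036.
T = 100·t = 5204 K → 5200 K to the nearest 50 K.
M_estimate = 10⁶/5200 = 192.31; M_reference = 10⁶/6504 = 153.75.
ΔM = 192.31 − 153.75 = 38.56 → +39 mireds.

+39 mireds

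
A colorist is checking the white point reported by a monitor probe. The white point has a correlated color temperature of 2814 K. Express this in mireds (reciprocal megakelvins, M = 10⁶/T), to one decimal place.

355.4 mireds

M = 10⁶ / 2814 = 355.366 → 355.4 mireds.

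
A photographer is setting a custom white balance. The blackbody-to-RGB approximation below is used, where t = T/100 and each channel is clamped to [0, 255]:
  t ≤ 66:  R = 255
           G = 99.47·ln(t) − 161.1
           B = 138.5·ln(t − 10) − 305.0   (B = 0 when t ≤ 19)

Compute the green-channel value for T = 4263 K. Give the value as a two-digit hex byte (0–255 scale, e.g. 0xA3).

0xD4

t = 4263/100 = 42.63; the t ≤ 66 branch applies.
G = 99.47·ln 42.63 − 161.1 = 99.47·3.7526 − 161.1 = 212.167.
Rounded: 212; in hex, 0xD4.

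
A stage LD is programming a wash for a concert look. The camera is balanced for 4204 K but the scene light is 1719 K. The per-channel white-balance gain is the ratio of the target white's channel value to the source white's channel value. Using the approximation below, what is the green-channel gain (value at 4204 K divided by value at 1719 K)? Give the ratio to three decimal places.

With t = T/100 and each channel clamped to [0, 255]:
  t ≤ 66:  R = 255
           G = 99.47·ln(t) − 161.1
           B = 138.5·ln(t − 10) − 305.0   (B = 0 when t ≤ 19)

1.730

At 1719 K (t = 17.19):
  G = 99.47·ln 17.19 − 161.1 = 99.47·2.8443 − 161.1 = 121.825.
At 4204 K (t = 42.04):
  G = 99.47·ln 42.04 − 161.1 = 99.47·3.7386 − 161.1 = 210.781.
Gain = 210.781 / 121.825 = 1.7302 → 1.730.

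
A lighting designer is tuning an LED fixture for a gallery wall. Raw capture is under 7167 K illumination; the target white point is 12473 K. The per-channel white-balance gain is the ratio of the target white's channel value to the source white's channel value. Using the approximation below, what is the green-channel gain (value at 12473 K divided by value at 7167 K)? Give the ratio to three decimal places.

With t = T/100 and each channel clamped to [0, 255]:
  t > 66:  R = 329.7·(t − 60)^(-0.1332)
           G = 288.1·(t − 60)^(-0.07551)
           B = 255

0.879

At 7167 K (t = 71.67):
  G = 288.1·(71.67 − 60)^(-0.07551) = 288.1·11.67^(-0.07551) = 288.1·0.83066 = 239.314.
At 12473 K (t = 124.73):
  G = 288.1·(124.73 − 60)^(-0.07551) = 288.1·64.73^(-0.07551) = 288.1·0.72987 = 210.275.
Gain = 210.275 / 239.314 = 0.8787 → 0.879.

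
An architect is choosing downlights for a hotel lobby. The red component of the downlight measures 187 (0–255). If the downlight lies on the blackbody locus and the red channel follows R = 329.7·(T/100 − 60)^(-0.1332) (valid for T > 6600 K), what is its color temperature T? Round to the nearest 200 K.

13000 K

(t − 60)^(-0.1332) = 187/329.7 = 0.56718.
t − 60 = 0.56718^(1/-0.1332) = 0.56718^(-7.508) = 70.620, so t = 130.620.
T = 100·t = 13062 K → 13000 K to the nearest 200 K.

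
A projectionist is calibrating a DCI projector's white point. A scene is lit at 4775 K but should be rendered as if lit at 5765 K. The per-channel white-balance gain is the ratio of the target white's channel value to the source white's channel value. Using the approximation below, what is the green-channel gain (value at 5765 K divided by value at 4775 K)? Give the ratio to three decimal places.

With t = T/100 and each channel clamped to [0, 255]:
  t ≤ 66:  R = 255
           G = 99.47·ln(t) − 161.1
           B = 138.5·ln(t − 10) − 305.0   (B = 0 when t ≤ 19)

1.084

At 4775 K (t = 47.75):
  G = 99.47·ln 47.75 − 161.1 = 99.47·3.8660 − 161.1 = 223.449.
At 5765 K (t = 57.65):
  G = 99.47·ln 57.65 − 161.1 = 99.47·4.0544 − 161.1 = 242.190.
Gain = 242.190 / 223.449 = 1.0839 → 1.084.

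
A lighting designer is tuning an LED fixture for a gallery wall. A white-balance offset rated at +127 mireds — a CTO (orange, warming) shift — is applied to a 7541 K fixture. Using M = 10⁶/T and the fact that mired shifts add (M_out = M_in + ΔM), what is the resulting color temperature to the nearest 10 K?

M_in = 10⁶/7541 = 132.61 mireds.
M_out = 132.61 + (+127) = 259.61 mireds.
T_out = 10⁶/259.61 = 3852.0 K → 3850 K.

3850 K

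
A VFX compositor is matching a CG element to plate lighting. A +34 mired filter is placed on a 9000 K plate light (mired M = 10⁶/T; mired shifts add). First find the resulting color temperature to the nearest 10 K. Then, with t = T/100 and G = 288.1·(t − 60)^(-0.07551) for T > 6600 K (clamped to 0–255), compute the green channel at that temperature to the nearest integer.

M_in = 10⁶/9000 = 111.11; M_out = 111.11 + (+34) = 145.11.
T_out = 10⁶/145.11 = 6891.3 K → 6890 K; t = 68.9.
G = 288.1·(68.9 − 60)^(-0.07551) = 288.1·8.9^(-0.07551) = 288.1·0.84784 = 244.261.
Rounded: 244.

244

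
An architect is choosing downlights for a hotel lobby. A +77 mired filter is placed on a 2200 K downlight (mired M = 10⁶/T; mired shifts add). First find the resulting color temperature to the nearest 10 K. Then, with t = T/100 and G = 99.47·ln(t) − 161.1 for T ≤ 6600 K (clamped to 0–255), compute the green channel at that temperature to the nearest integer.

M_in = 10⁶/2200 = 454.55; M_out = 454.55 + (+77) = 531.55.
T_out = 10⁶/531.55 = 1881.3 K → 1880 K; t = 18.8.
G = 99.47·ln 18.8 − 161.1 = 99.47·2.9339 − 161.1 = 130.731.
Rounded: 131.

131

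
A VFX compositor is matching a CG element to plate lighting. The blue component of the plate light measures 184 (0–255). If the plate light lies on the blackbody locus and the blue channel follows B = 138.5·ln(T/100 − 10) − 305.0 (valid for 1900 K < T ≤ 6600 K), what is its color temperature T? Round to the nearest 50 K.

4400 K

ln(t − 10) = (184 + 305.0) / 138.5 = 3.5307.
t − 10 = e^3.5307 = 34.147, so t = 44.147.
T = 100·t = 4415 K → 4400 K to the nearest 50 K.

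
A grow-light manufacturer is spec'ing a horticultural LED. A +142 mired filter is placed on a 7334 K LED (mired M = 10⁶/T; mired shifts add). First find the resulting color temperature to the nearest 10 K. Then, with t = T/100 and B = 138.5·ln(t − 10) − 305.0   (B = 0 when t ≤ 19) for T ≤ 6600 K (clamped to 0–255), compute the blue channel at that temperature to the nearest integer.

M_in = 10⁶/7334 = 136.35; M_out = 136.35 + (+142) = 278.35.
T_out = 10⁶/278.35 = 3592.6 K → 3590 K; t = 35.9.
B = 138.5·ln(35.9 − 10) − 305.0 = 138.5·ln 25.9 − 305.0 = 138.5·3.2542 − 305.0 = 145.713.
Rounded: 146.

146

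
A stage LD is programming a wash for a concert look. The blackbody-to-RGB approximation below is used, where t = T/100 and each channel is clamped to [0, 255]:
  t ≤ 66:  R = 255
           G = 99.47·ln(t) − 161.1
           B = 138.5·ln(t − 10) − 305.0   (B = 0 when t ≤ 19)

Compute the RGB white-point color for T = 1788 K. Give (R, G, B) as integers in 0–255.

(255, 126, 0)

t = 1788/100 = 17.88; the t ≤ 66 branch applies.
R = 255 by definition for t ≤ 66.
G = 99.47·ln 17.88 − 161.1 = 99.47·2.8837 − 161.1 = 125.740.
t = 17.88 ≤ 19, so B = 0.
Rounded: (255, 126, 0).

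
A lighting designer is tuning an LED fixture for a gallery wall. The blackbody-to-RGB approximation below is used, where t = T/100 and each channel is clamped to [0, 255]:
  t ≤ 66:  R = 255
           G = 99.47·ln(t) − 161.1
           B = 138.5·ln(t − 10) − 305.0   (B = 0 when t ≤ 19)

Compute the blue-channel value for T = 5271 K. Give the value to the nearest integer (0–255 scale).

t = 5271/100 = 52.71; the t ≤ 66 branch applies.
B = 138.5·ln(52.71 − 10) − 305.0 = 138.5·ln 42.71 − 305.0 = 138.5·3.7544 − 305.0 = 214.989.
Rounded: 215.

215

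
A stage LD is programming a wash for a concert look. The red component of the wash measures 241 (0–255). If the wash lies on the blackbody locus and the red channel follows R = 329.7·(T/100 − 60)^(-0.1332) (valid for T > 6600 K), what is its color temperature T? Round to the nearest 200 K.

(t − 60)^(-0.1332) = 241/329.7 = 0.73097.
t − 60 = 0.73097^(1/-0.1332) = 0.73097^(-7.508) = 10.514, so t = 70.514.
T = 100·t = 7051 K → 7000 K to the nearest 200 K.

7000 K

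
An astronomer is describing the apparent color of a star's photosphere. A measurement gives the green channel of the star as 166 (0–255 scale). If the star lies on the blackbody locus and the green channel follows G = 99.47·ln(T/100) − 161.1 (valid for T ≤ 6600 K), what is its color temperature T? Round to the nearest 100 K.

2700 K

ln t = (166 + 161.1) / 99.47 = 3.2884.
t = e^3.2884 = 26.801.
T = 100·t = 2680 K → 2700 K to the nearest 100 K.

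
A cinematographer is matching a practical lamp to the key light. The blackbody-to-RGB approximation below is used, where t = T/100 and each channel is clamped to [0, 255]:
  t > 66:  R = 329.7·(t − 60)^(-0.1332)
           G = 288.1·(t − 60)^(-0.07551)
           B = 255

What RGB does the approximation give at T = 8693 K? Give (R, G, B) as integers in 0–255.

t = 8693/100 = 86.93; the t > 66 branch applies.
R = 329.7·(86.93 − 60)^(-0.1332) = 329.7·26.93^(-0.1332) = 329.7·0.64490 = 212.624.
G = 288.1·(86.93 − 60)^(-0.07551) = 288.1·26.93^(-0.07551) = 288.1·0.77984 = 224.671.
B = 255 by definition for t > 66.
Rounded: (213, 225, 255).

(213, 225, 255)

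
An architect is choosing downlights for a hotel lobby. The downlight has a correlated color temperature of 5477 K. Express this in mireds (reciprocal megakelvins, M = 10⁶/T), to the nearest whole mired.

M = 10⁶ / 5477 = 182.582 → 183 mireds.

183 mireds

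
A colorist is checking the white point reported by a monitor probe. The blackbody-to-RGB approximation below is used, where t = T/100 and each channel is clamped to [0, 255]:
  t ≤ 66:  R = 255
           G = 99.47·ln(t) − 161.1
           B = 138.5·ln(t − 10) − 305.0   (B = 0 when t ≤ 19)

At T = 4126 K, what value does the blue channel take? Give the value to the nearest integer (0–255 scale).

172

t = 4126/100 = 41.26; the t ≤ 66 branch applies.
B = 138.5·ln(41.26 − 10) − 305.0 = 138.5·ln 31.26 − 305.0 = 138.5·3.4423 − 305.0 = 171.764.
Rounded: 172.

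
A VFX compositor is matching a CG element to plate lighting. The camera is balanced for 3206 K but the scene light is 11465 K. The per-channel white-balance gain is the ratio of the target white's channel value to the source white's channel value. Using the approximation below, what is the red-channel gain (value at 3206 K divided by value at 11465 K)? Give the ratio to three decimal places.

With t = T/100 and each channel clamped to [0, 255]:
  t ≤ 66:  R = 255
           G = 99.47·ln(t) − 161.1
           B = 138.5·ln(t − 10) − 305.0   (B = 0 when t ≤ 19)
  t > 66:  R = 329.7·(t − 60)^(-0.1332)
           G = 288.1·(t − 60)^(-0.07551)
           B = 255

1.318

At 11465 K (t = 114.65):
  R = 329.7·(114.65 − 60)^(-0.1332) = 329.7·54.65^(-0.1332) = 329.7·0.58688 = 193.496.
At 3206 K (t = 32.06):
  R = 255 by definition for t ≤ 66.
Gain = 255.000 / 193.496 = 1.3179 → 1.318.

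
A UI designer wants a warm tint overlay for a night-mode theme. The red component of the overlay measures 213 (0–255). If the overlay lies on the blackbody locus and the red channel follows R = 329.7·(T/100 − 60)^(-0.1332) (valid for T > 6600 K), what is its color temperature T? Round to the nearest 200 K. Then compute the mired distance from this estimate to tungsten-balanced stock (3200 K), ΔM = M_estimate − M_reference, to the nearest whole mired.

-196 mireds

(t − 60)^(-0.1332) = 213/329.7 = 0.64604.
t − 60 = 0.64604^(1/-0.1332) = 0.64604^(-7.508) = 26.575, so t = 86.575.
T = 100·t = 8657 K → 8600 K to the nearest 200 K.
M_estimate = 10⁶/8600 = 116.28; M_reference = 10⁶/3200 = 312.50.
ΔM = 116.28 − 312.50 = -196.22 → -196 mireds.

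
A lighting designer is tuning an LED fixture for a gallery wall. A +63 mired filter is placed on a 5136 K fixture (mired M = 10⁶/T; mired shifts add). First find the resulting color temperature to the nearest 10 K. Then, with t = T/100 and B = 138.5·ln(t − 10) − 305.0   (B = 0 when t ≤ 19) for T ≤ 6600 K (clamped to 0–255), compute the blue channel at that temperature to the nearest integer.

160

M_in = 10⁶/5136 = 194.70; M_out = 194.70 + (+63) = 257.70.
T_out = 10⁶/257.70 = 3880.4 K → 3880 K; t = 38.8.
B = 138.5·ln(38.8 − 10) − 305.0 = 138.5·ln 28.8 − 305.0 = 138.5·3.3604 − 305.0 = 160.412.
Rounded: 160.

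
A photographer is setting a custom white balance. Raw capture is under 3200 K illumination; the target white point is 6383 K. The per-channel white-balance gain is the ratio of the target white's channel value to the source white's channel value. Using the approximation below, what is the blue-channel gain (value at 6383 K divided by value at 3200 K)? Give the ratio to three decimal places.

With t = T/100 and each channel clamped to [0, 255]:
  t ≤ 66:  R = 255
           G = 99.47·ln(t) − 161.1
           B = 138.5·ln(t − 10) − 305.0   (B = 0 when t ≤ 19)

2.007

At 3200 K (t = 32):
  B = 138.5·ln(32 − 10) − 305.0 = 138.5·ln 22 − 305.0 = 138.5·3.0910 − 305.0 = 123.109.
At 6383 K (t = 63.83):
  B = 138.5·ln(63.83 − 10) − 305.0 = 138.5·ln 53.83 − 305.0 = 138.5·3.9858 − 305.0 = 247.038.
Gain = 247.038 / 123.109 = 2.0067 → 2.007.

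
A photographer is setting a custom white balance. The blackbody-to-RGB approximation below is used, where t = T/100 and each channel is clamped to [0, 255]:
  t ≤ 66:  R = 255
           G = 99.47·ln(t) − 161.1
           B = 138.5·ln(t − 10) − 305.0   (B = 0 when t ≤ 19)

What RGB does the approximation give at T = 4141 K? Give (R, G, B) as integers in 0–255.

t = 4141/100 = 41.41; the t ≤ 66 branch applies.
R = 255 by definition for t ≤ 66.
G = 99.47·ln 41.41 − 161.1 = 99.47·3.7235 − 161.1 = 209.279.
B = 138.5·ln(41.41 − 10) − 305.0 = 138.5·ln 31.41 − 305.0 = 138.5·3.4471 − 305.0 = 172.427.
Rounded: (255, 209, 172).

(255, 209, 172)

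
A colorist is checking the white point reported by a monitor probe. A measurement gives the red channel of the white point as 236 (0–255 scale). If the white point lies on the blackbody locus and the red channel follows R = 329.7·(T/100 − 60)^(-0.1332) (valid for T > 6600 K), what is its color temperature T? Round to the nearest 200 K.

(t − 60)^(-0.1332) = 236/329.7 = 0.71580.
t − 60 = 0.71580^(1/-0.1332) = 0.71580^(-7.508) = 12.307, so t = 72.307.
T = 100·t = 7231 K → 7200 K to the nearest 200 K.

7200 K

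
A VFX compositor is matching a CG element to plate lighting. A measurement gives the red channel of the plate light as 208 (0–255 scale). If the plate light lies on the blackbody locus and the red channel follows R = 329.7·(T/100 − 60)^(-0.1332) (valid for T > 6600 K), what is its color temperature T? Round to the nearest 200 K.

(t − 60)^(-0.1332) = 208/329.7 = 0.63088.
t − 60 = 0.63088^(1/-0.1332) = 0.63088^(-7.508) = 31.763, so t = 91.763.
T = 100·t = 9176 K → 9200 K to the nearest 200 K.

9200 K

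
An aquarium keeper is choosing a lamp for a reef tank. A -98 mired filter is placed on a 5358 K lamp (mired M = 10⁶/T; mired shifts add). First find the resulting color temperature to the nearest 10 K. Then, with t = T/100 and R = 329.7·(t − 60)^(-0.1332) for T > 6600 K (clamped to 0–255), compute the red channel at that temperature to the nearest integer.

M_in = 10⁶/5358 = 186.64; M_out = 186.64 + (-98) = 88.64.
T_out = 10⁶/88.64 = 11282.0 K → 11280 K; t = 112.8.
R = 329.7·(112.8 − 60)^(-0.1332) = 329.7·52.8^(-0.1332) = 329.7·0.58958 = 194.386.
Rounded: 194.

194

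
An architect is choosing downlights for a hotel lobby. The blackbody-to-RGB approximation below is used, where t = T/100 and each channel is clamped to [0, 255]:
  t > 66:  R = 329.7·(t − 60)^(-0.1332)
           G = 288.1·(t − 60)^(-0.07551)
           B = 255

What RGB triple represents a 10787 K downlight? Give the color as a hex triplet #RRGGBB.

t = 10787/100 = 107.87; the t > 66 branch applies.
R = 329.7·(107.87 − 60)^(-0.1332) = 329.7·47.87^(-0.1332) = 329.7·0.59733 = 196.940.
G = 288.1·(107.87 − 60)^(-0.07551) = 288.1·47.87^(-0.07551) = 288.1·0.74669 = 215.120.
B = 255 by definition for t > 66.
Rounded: (197, 215, 255).
In hex: #C5D7FF.

#C5D7FF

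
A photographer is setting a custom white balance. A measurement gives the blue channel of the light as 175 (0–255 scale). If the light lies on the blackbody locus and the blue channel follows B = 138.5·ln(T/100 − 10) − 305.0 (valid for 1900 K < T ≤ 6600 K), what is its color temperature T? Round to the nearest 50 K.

ln(t − 10) = (175 + 305.0) / 138.5 = 3.4657.
t − 10 = e^3.4657 = 31.999, so t = 41.999.
T = 100·t = 4200 K → 4200 K to the nearest 50 K.

4200 K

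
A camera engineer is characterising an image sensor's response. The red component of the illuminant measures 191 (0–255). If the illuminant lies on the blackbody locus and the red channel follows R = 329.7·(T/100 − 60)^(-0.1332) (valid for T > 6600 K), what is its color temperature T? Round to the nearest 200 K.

12000 K

(t − 60)^(-0.1332) = 191/329.7 = 0.57931.
t − 60 = 0.57931^(1/-0.1332) = 0.57931^(-7.508) = 60.245, so t = 120.245.
T = 100·t = 12025 K → 12000 K to the nearest 200 K.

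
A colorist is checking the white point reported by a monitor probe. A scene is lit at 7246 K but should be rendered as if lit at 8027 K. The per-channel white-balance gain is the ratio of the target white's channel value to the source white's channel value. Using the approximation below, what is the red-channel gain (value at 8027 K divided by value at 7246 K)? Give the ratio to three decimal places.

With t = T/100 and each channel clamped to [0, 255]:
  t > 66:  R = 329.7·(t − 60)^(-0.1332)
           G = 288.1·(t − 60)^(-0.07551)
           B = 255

At 7246 K (t = 72.46):
  R = 329.7·(72.46 − 60)^(-0.1332) = 329.7·12.46^(-0.1332) = 329.7·0.71462 = 235.611.
At 8027 K (t = 80.27):
  R = 329.7·(80.27 − 60)^(-0.1332) = 329.7·20.27^(-0.1332) = 329.7·0.66977 = 220.824.
Gain = 220.824 / 235.611 = 0.9372 → 0.937.

0.937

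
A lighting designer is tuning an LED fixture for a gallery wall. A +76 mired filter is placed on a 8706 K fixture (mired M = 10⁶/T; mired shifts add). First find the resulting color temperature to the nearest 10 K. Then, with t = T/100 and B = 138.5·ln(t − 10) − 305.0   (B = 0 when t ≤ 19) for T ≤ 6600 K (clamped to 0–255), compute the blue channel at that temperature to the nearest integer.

M_in = 10⁶/8706 = 114.86; M_out = 114.86 + (+76) = 190.86.
T_out = 10⁶/190.86 = 5239.4 K → 5240 K; t = 52.4.
B = 138.5·ln(52.4 − 10) − 305.0 = 138.5·ln 42.4 − 305.0 = 138.5·3.7471 − 305.0 = 213.980.
Rounded: 214.

214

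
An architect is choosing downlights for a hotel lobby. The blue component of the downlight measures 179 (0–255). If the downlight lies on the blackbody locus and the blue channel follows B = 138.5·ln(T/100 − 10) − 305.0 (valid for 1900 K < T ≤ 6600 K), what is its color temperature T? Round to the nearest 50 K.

4300 K

ln(t − 10) = (179 + 305.0) / 138.5 = 3.4946.
t − 10 = e^3.4946 = 32.937, so t = 42.937.
T = 100·t = 4294 K → 4300 K to the nearest 50 K.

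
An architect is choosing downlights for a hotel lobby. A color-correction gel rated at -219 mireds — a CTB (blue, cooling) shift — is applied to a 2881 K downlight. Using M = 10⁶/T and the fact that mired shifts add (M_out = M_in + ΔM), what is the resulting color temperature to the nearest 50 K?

M_in = 10⁶/2881 = 347.10 mireds.
M_out = 347.10 + (-219) = 128.10 mireds.
T_out = 10⁶/128.10 = 7806.3 K → 7800 K.

7800 K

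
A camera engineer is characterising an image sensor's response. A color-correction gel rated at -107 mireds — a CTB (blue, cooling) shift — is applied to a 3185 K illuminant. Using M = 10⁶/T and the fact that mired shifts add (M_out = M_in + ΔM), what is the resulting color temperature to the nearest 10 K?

M_in = 10⁶/3185 = 313.97 mireds.
M_out = 313.97 + (-107) = 206.97 mireds.
T_out = 10⁶/206.97 = 4831.6 K → 4830 K.

4830 K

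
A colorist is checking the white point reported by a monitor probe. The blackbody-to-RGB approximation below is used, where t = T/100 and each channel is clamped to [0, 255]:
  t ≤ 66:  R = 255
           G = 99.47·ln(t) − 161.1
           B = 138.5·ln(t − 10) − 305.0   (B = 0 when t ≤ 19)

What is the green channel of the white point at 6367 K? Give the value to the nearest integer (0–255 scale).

252

t = 6367/100 = 63.67; the t ≤ 66 branch applies.
G = 99.47·ln 63.67 − 161.1 = 99.47·4.1537 − 161.1 = 252.070.
Rounded: 252.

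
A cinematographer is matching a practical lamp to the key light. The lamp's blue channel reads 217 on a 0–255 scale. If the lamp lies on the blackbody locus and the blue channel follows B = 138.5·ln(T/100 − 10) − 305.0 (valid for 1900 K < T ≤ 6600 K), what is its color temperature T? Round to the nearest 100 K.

5300 K

ln(t − 10) = (217 + 305.0) / 138.5 = 3.7690.
t − 10 = e^3.7690 = 43.335, so t = 53.335.
T = 100·t = 5333 K → 5300 K to the nearest 100 K.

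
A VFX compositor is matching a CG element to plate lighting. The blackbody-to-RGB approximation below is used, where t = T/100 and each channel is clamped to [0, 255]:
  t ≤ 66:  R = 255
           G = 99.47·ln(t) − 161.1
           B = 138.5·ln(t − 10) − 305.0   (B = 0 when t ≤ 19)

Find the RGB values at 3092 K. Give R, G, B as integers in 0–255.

R=255, G=180, B=116

t = 3092/100 = 30.92; the t ≤ 66 branch applies.
R = 255 by definition for t ≤ 66.
G = 99.47·ln 30.92 − 161.1 = 99.47·3.4314 − 161.1 = 180.222.
B = 138.5·ln(30.92 − 10) − 305.0 = 138.5·ln 20.92 − 305.0 = 138.5·3.0407 − 305.0 = 116.138.
Rounded: (255, 180, 116).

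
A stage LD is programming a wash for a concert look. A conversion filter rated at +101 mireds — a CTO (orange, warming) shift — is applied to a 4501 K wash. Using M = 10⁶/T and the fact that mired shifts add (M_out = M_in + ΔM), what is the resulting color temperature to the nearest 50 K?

3100 K

M_in = 10⁶/4501 = 222.17 mireds.
M_out = 222.17 + (+101) = 323.17 mireds.
T_out = 10⁶/323.17 = 3094.3 K → 3100 K.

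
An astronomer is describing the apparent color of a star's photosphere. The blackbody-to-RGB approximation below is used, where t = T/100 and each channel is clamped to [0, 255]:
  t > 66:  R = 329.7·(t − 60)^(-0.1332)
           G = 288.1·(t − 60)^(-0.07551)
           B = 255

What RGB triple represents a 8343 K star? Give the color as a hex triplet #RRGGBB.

#D9E3FF

t = 8343/100 = 83.43; the t > 66 branch applies.
R = 329.7·(83.43 − 60)^(-0.1332) = 329.7·23.43^(-0.1332) = 329.7·0.65697 = 216.603.
G = 288.1·(83.43 − 60)^(-0.07551) = 288.1·23.43^(-0.07551) = 288.1·0.78808 = 227.045.
B = 255 by definition for t > 66.
Rounded: (217, 227, 255).
In hex: #D9E3FF.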